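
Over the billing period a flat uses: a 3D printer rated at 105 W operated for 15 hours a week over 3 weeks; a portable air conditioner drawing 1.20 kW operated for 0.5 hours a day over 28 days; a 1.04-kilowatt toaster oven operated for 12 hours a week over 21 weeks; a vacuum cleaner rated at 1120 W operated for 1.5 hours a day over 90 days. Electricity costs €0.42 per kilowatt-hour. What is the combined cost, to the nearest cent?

3D printer: Runtime = 15 h/week × 3 weeks = 45 h
3D printer: 0.105 kW × 45 h = 4.725 kWh
portable air conditioner: Runtime = 0.5 h/day × 28 days = 14 h
portable air conditioner: 1.2 kW × 14 h = 16.8 kWh
toaster oven: Runtime = 12 h/week × 21 weeks = 252 h
toaster oven: 1.04 kW × 252 h = 262.08 kWh
vacuum cleaner: Runtime = 1.5 h/day × 90 days = 135 h
vacuum cleaner: 1.12 kW × 135 h = 151.2 kWh
Total energy = 434.805 kWh
Cost = 434.805 × €0.42 = €182.62

€182.62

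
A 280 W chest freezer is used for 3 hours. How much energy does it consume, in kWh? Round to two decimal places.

Energy = 0.28 kW × 3 h = 0.84 kWh

0.84 kWh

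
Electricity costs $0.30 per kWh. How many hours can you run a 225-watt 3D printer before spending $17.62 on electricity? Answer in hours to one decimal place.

Energy available = $17.62 ÷ $0.30/kWh = 58.7333 kWh
Hours = 58.7333 kWh ÷ 0.225 kW = 261.0 h

261.0 h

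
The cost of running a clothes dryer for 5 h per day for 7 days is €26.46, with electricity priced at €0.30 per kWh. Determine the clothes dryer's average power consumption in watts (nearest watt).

Energy = €26.46 ÷ €0.30/kWh = 88.2 kWh
Runtime = 5 h/day × 7 days = 35 h
Power = 88.2 kWh ÷ 35 h = 2.52 kW = 2520 W

2520 W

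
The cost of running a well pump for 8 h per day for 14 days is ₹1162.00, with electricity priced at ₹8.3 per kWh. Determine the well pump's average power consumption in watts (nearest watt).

Energy = ₹1162.00 ÷ ₹8.3/kWh = 140 kWh
Runtime = 8 h/day × 14 days = 112 h
Power = 140 kWh ÷ 112 h = 1.25 kW = 1250 W

1250 W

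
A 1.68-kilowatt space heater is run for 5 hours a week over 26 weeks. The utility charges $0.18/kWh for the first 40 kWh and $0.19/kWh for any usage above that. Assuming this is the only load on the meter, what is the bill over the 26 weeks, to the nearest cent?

Runtime = 5 h/week × 26 weeks = 130 h
Energy = 1.68 kW × 130 h = 218.4 kWh
Tier 1 (0–40 kWh): 40 × $0.18 = $7.2
Above 40 kWh: 178.4 × $0.19 = $33.896
Bill = $41.10

$41.10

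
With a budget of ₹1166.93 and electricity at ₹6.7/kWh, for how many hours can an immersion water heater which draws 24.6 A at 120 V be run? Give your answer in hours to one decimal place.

59.0 h

Power = 24.6 A × 120 V = 2952 W = 2.952 kW
Energy available = ₹1166.93 ÷ ₹6.7/kWh = 174.1687 kWh
Hours = 174.1687 kWh ÷ 2.952 kW = 59.0 h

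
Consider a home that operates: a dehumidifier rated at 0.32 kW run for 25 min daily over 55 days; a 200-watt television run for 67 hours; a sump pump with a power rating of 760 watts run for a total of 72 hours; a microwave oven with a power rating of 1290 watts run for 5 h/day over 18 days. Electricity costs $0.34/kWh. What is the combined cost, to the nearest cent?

$65.13

dehumidifier: Runtime = 25 min × 55 = 1375 min = 22.916666… h
dehumidifier: 0.32 kW × 22.916666… h = 7.333333… kWh
television: 0.2 kW × 67 h = 13.4 kWh
sump pump: 0.76 kW × 72 h = 54.72 kWh
microwave oven: Runtime = 5 h/day × 18 days = 90 h
microwave oven: 1.29 kW × 90 h = 116.1 kWh
Total energy = 191.553333… kWh
Cost = 191.553333… × $0.34 = $65.13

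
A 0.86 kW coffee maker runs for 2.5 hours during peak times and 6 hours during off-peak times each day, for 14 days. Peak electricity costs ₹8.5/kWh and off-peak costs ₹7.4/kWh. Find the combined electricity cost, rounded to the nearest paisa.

Peak energy = 0.86 kW × 2.5 h × 14 = 30.1 kWh
Off-peak energy = 0.86 kW × 6 h × 14 = 72.24 kWh
Cost = 30.1 × ₹8.5 + 72.24 × ₹7.4 = ₹255.85 + ₹534.576 = ₹790.43

₹790.43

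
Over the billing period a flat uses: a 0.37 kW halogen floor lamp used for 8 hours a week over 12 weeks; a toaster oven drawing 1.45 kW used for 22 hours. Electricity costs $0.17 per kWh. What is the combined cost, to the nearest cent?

$11.46

halogen floor lamp: Runtime = 8 h/week × 12 weeks = 96 h
halogen floor lamp: 0.37 kW × 96 h = 35.52 kWh
toaster oven: 1.45 kW × 22 h = 31.9 kWh
Total energy = 67.42 kWh
Cost = 67.42 × $0.17 = $11.46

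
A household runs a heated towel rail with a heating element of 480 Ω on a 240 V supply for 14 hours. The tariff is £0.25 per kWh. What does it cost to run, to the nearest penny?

Power = V²/R = 240²/480 = 120 W = 0.12 kW
Energy = 0.12 kW × 14 h = 1.68 kWh
Cost = 1.68 kWh × £0.25/kWh = £0.42

£0.42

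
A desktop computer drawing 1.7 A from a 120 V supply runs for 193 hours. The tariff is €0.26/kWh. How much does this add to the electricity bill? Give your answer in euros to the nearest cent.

Power = 1.7 A × 120 V = 204 W = 0.204 kW
Energy = 0.204 kW × 193 h = 39.372 kWh
Cost = 39.372 kWh × €0.26/kWh = €10.24

€10.24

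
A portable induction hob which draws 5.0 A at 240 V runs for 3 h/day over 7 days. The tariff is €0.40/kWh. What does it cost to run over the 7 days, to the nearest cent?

Power = 5.0 A × 240 V = 1200 W = 1.2 kW
Runtime = 3 h/day × 7 days = 21 h
Energy = 1.2 kW × 21 h = 25.2 kWh
Cost = 25.2 kWh × €0.40/kWh = €10.08

€10.08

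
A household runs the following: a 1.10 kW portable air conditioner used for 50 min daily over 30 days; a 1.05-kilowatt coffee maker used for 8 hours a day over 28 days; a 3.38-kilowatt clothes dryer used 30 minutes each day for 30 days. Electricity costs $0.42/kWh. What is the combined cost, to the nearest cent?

portable air conditioner: Runtime = 50 min × 30 = 1500 min = 25 h
portable air conditioner: 1.1 kW × 25 h = 27.5 kWh
coffee maker: Runtime = 8 h/day × 28 days = 224 h
coffee maker: 1.05 kW × 224 h = 235.2 kWh
clothes dryer: Runtime = 30 min × 30 = 900 min = 15 h
clothes dryer: 3.38 kW × 15 h = 50.7 kWh
Total energy = 313.4 kWh
Cost = 313.4 × $0.42 = $131.63

$131.63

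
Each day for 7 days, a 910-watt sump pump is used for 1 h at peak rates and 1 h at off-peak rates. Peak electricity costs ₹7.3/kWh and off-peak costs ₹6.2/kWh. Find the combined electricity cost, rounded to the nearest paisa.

Peak energy = 0.91 kW × 1 h × 7 = 6.37 kWh
Off-peak energy = 0.91 kW × 1 h × 7 = 6.37 kWh
Cost = 6.37 × ₹7.3 + 6.37 × ₹6.2 = ₹46.501 + ₹39.494 = ₹86.00

₹86.00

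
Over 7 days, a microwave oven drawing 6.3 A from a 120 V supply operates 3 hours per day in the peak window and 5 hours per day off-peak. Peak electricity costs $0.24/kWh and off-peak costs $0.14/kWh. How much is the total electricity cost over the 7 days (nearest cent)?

Power = 6.3 A × 120 V = 756 W = 0.756 kW
Peak energy = 0.756 kW × 3 h × 7 = 15.876 kWh
Off-peak energy = 0.756 kW × 5 h × 7 = 26.46 kWh
Cost = 15.876 × $0.24 + 26.46 × $0.14 = $3.81024 + $3.7044 = $7.51

$7.51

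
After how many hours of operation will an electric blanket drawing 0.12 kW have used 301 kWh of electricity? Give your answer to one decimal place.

2508.3 h

Hours = 301 kWh ÷ 0.12 kW = 2508.3 h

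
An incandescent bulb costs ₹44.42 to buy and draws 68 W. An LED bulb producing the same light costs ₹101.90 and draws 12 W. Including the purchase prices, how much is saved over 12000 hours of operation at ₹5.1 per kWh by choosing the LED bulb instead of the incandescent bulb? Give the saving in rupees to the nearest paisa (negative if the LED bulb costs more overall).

incandescent bulb: ₹44.42 + (68/1000) kW × 12000 h × ₹5.1 = ₹44.42 + ₹4161.6 = ₹4206.02
LED bulb: ₹101.90 + (12/1000) kW × 12000 h × ₹5.1 = ₹101.90 + ₹734.4 = ₹836.3
Saving = ₹4206.02 − ₹836.3 = ₹3369.72

₹3369.72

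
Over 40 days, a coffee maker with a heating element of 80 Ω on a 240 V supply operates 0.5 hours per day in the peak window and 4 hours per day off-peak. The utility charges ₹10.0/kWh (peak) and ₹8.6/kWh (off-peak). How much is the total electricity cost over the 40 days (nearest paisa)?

₹1134.72

Power = V²/R = 240²/80 = 720 W = 0.72 kW
Peak energy = 0.72 kW × 0.5 h × 40 = 14.4 kWh
Off-peak energy = 0.72 kW × 4 h × 40 = 115.2 kWh
Cost = 14.4 × ₹10.0 + 115.2 × ₹8.6 = ₹144 + ₹990.72 = ₹1134.72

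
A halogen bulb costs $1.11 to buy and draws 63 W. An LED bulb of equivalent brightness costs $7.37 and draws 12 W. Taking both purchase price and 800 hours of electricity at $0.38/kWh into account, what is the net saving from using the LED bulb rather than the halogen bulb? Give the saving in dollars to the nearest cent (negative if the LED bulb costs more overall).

$9.24

halogen bulb: $1.11 + (63/1000) kW × 800 h × $0.38 = $1.11 + $19.152 = $20.262
LED bulb: $7.37 + (12/1000) kW × 800 h × $0.38 = $7.37 + $3.648 = $11.018
Saving = $20.262 − $11.018 = $9.244 → $9.24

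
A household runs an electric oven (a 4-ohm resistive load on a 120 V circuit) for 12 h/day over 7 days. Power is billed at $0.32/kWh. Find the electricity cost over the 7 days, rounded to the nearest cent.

$96.77

Power = V²/R = 120²/4 = 3600 W = 3.6 kW
Runtime = 12 h/day × 7 days = 84 h
Energy = 3.6 kW × 84 h = 302.4 kWh
Cost = 302.4 kWh × $0.32/kWh = $96.77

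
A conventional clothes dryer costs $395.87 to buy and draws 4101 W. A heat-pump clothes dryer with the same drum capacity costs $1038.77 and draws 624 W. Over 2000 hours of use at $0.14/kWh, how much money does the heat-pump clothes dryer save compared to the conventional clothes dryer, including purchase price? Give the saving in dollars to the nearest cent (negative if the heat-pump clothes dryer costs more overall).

$330.66

conventional clothes dryer: $395.87 + (4101/1000) kW × 2000 h × $0.14 = $395.87 + $1148.28 = $1544.15
heat-pump clothes dryer: $1038.77 + (624/1000) kW × 2000 h × $0.14 = $1038.77 + $174.72 = $1213.49
Saving = $1544.15 − $1213.49 = $330.66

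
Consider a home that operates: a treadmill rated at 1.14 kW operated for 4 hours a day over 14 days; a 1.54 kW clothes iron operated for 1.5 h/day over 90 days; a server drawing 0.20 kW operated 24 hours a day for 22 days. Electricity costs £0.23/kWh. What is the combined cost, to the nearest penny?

treadmill: Runtime = 4 h/day × 14 days = 56 h
treadmill: 1.14 kW × 56 h = 63.84 kWh
clothes iron: Runtime = 1.5 h/day × 90 days = 135 h
clothes iron: 1.54 kW × 135 h = 207.9 kWh
server: Runtime = 24 h × 22 = 528 h
server: 0.2 kW × 528 h = 105.6 kWh
Total energy = 377.34 kWh
Cost = 377.34 × £0.23 = £86.79

£86.79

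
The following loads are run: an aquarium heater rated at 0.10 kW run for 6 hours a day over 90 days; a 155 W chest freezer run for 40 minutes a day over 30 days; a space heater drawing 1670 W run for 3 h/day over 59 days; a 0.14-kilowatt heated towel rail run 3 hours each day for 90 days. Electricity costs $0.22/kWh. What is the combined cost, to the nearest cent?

$85.91

aquarium heater: Runtime = 6 h/day × 90 days = 540 h
aquarium heater: 0.1 kW × 540 h = 54 kWh
chest freezer: Runtime = 40 min × 30 = 1200 min = 20 h
chest freezer: 0.155 kW × 20 h = 3.1 kWh
space heater: Runtime = 3 h/day × 59 days = 177 h
space heater: 1.67 kW × 177 h = 295.59 kWh
heated towel rail: Runtime = 3 h/day × 90 days = 270 h
heated towel rail: 0.14 kW × 270 h = 37.8 kWh
Total energy = 390.49 kWh
Cost = 390.49 × $0.22 = $85.91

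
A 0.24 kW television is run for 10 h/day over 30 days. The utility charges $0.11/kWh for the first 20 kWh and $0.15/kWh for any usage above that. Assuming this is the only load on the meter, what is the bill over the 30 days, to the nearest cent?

$10.00

Runtime = 10 h/day × 30 days = 300 h
Energy = 0.24 kW × 300 h = 72 kWh
Tier 1 (0–20 kWh): 20 × $0.11 = $2.2
Above 20 kWh: 52 × $0.15 = $7.8
Bill = $10.00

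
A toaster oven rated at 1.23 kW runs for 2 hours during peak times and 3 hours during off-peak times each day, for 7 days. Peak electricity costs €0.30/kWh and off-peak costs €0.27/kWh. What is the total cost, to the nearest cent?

Peak energy = 1.23 kW × 2 h × 7 = 17.22 kWh
Off-peak energy = 1.23 kW × 3 h × 7 = 25.83 kWh
Cost = 17.22 × €0.30 + 25.83 × €0.27 = €5.166 + €6.9741 = €12.14

€12.14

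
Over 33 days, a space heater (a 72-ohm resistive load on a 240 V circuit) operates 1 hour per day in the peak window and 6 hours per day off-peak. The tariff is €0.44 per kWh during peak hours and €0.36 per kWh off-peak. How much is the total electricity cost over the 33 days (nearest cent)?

Power = V²/R = 240²/72 = 800 W = 0.8 kW
Peak energy = 0.8 kW × 1 h × 33 = 26.4 kWh
Off-peak energy = 0.8 kW × 6 h × 33 = 158.4 kWh
Cost = 26.4 × €0.44 + 158.4 × €0.36 = €11.616 + €57.024 = €68.64

€68.64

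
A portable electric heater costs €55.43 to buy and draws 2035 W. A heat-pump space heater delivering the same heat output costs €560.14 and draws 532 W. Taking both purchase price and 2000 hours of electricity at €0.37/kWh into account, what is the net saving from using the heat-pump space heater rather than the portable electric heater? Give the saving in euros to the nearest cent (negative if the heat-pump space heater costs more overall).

€607.51

portable electric heater: €55.43 + (2035/1000) kW × 2000 h × €0.37 = €55.43 + €1505.9 = €1561.33
heat-pump space heater: €560.14 + (532/1000) kW × 2000 h × €0.37 = €560.14 + €393.68 = €953.82
Saving = €1561.33 − €953.82 = €607.51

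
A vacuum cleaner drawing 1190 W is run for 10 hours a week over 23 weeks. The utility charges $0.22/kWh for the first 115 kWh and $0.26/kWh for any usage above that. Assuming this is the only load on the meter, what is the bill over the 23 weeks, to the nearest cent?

Runtime = 10 h/week × 23 weeks = 230 h
Energy = 1.19 kW × 230 h = 273.7 kWh
Tier 1 (0–115 kWh): 115 × $0.22 = $25.3
Above 115 kWh: 158.7 × $0.26 = $41.262
Bill = $66.56

$66.56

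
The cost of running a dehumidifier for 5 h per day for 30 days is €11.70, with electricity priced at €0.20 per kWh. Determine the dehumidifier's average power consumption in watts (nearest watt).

Energy = €11.70 ÷ €0.20/kWh = 58.5 kWh
Runtime = 5 h/day × 30 days = 150 h
Power = 58.5 kWh ÷ 150 h = 0.39 kW = 390 W

390 W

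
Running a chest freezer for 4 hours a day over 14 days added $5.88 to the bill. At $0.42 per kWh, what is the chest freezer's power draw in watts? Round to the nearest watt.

Energy = $5.88 ÷ $0.42/kWh = 14 kWh
Runtime = 4 h/day × 14 days = 56 h
Power = 14 kWh ÷ 56 h = 0.25 kW = 250 W

250 W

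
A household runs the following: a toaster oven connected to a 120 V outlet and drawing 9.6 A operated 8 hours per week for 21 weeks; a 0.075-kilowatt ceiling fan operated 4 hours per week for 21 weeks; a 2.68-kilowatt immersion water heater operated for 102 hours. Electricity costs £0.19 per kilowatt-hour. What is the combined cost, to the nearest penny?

toaster oven: Power = 9.6 A × 120 V = 1152 W = 1.152 kW
toaster oven: Runtime = 8 h/week × 21 weeks = 168 h
toaster oven: 1.152 kW × 168 h = 193.536 kWh
ceiling fan: Runtime = 4 h/week × 21 weeks = 84 h
ceiling fan: 0.075 kW × 84 h = 6.3 kWh
immersion water heater: 2.68 kW × 102 h = 273.36 kWh
Total energy = 473.196 kWh
Cost = 473.196 × £0.19 = £89.91

£89.91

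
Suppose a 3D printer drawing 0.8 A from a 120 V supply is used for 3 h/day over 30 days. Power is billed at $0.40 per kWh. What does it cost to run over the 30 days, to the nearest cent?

Power = 0.8 A × 120 V = 96 W = 0.096 kW
Runtime = 3 h/day × 30 days = 90 h
Energy = 0.096 kW × 90 h = 8.64 kWh
Cost = 8.64 kWh × $0.40/kWh = $3.46

$3.46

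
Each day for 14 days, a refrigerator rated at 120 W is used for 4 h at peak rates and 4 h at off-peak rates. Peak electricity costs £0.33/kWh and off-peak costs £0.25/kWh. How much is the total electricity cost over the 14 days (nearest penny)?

Peak energy = 0.12 kW × 4 h × 14 = 6.72 kWh
Off-peak energy = 0.12 kW × 4 h × 14 = 6.72 kWh
Cost = 6.72 × £0.33 + 6.72 × £0.25 = £2.2176 + £1.68 = £3.90

£3.90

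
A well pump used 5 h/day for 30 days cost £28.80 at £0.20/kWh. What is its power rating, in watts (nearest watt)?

Energy = £28.80 ÷ £0.20/kWh = 144 kWh
Runtime = 5 h/day × 30 days = 150 h
Power = 144 kWh ÷ 150 h = 0.96 kW = 960 W

960 W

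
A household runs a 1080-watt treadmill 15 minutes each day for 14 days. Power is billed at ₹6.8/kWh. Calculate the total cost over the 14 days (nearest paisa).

₹25.70

Runtime = 15 min × 14 = 210 min = 3.5 h
Energy = 1.08 kW × 3.5 h = 3.78 kWh
Cost = 3.78 kWh × ₹6.8/kWh = ₹25.70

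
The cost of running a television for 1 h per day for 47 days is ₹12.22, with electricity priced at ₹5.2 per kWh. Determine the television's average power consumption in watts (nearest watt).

Energy = ₹12.22 ÷ ₹5.2/kWh = 2.35 kWh
Runtime = 1 h/day × 47 days = 47 h
Power = 2.35 kWh ÷ 47 h = 0.05 kW = 50 W

50 W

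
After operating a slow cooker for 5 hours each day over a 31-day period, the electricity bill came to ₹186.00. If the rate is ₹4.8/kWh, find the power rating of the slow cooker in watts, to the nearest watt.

Energy = ₹186.00 ÷ ₹4.8/kWh = 38.75 kWh
Runtime = 5 h/day × 31 days = 155 h
Power = 38.75 kWh ÷ 155 h = 0.25 kW = 250 W

250 W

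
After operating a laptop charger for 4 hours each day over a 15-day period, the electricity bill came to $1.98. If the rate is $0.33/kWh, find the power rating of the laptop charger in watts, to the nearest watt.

100 W

Energy = $1.98 ÷ $0.33/kWh = 6 kWh
Runtime = 4 h/day × 15 days = 60 h
Power = 6 kWh ÷ 60 h = 0.1 kW = 100 W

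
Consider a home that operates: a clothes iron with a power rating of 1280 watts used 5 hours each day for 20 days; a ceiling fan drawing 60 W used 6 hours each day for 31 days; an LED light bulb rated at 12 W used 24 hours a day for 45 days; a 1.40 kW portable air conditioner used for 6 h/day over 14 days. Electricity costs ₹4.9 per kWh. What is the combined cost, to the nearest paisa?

₹1321.63

clothes iron: Runtime = 5 h/day × 20 days = 100 h
clothes iron: 1.28 kW × 100 h = 128 kWh
ceiling fan: Runtime = 6 h/day × 31 days = 186 h
ceiling fan: 0.06 kW × 186 h = 11.16 kWh
LED light bulb: Runtime = 24 h × 45 = 1080 h
LED light bulb: 0.012 kW × 1080 h = 12.96 kWh
portable air conditioner: Runtime = 6 h/day × 14 days = 84 h
portable air conditioner: 1.4 kW × 84 h = 117.6 kWh
Total energy = 269.72 kWh
Cost = 269.72 × ₹4.9 = ₹1321.63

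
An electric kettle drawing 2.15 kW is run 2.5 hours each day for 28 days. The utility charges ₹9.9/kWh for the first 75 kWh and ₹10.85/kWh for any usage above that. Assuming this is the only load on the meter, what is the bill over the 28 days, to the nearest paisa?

Runtime = 2.5 h/day × 28 days = 70 h
Energy = 2.15 kW × 70 h = 150.5 kWh
Tier 1 (0–75 kWh): 75 × ₹9.9 = ₹742.5
Above 75 kWh: 75.5 × ₹10.85 = ₹819.175
Bill = ₹1561.68

₹1561.68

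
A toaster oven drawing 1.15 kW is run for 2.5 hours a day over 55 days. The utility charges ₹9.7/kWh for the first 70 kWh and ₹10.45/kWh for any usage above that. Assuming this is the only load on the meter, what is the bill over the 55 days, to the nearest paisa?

Runtime = 2.5 h/day × 55 days = 137.5 h
Energy = 1.15 kW × 137.5 h = 158.125 kWh
Tier 1 (0–70 kWh): 70 × ₹9.7 = ₹679
Above 70 kWh: 88.125 × ₹10.45 = ₹920.90625
Bill = ₹1599.91

₹1599.91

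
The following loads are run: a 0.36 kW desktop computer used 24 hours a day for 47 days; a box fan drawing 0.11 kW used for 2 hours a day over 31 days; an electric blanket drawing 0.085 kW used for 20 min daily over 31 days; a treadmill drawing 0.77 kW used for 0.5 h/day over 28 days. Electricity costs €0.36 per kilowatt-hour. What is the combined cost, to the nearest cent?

€152.84

desktop computer: Runtime = 24 h × 47 = 1128 h
desktop computer: 0.36 kW × 1128 h = 406.08 kWh
box fan: Runtime = 2 h/day × 31 days = 62 h
box fan: 0.11 kW × 62 h = 6.82 kWh
electric blanket: Runtime = 20 min × 31 = 620 min = 10.333333… h
electric blanket: 0.085 kW × 10.333333… h = 0.878333… kWh
treadmill: Runtime = 0.5 h/day × 28 days = 14 h
treadmill: 0.77 kW × 14 h = 10.78 kWh
Total energy = 424.558333… kWh
Cost = 424.558333… × €0.36 = €152.84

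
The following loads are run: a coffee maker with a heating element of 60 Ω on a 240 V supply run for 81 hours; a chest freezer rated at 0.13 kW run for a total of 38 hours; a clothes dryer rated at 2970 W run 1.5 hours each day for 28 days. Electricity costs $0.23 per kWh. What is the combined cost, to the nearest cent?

$47.71

coffee maker: Power = V²/R = 240²/60 = 960 W = 0.96 kW
coffee maker: 0.96 kW × 81 h = 77.76 kWh
chest freezer: 0.13 kW × 38 h = 4.94 kWh
clothes dryer: Runtime = 1.5 h/day × 28 days = 42 h
clothes dryer: 2.97 kW × 42 h = 124.74 kWh
Total energy = 207.44 kWh
Cost = 207.44 × $0.23 = $47.71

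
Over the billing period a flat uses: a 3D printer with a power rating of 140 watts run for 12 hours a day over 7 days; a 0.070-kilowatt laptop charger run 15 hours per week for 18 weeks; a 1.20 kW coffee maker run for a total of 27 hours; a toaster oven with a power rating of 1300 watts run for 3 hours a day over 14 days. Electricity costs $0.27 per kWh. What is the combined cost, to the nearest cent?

$31.77

3D printer: Runtime = 12 h/day × 7 days = 84 h
3D printer: 0.14 kW × 84 h = 11.76 kWh
laptop charger: Runtime = 15 h/week × 18 weeks = 270 h
laptop charger: 0.07 kW × 270 h = 18.9 kWh
coffee maker: 1.2 kW × 27 h = 32.4 kWh
toaster oven: Runtime = 3 h/day × 14 days = 42 h
toaster oven: 1.3 kW × 42 h = 54.6 kWh
Total energy = 117.66 kWh
Cost = 117.66 × $0.27 = $31.77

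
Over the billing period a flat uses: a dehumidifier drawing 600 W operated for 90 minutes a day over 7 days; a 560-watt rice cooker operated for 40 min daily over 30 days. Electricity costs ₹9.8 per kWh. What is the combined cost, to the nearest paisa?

₹171.50

dehumidifier: Runtime = 90 min × 7 = 630 min = 10.5 h
dehumidifier: 0.6 kW × 10.5 h = 6.3 kWh
rice cooker: Runtime = 40 min × 30 = 1200 min = 20 h
rice cooker: 0.56 kW × 20 h = 11.2 kWh
Total energy = 17.5 kWh
Cost = 17.5 × ₹9.8 = ₹171.50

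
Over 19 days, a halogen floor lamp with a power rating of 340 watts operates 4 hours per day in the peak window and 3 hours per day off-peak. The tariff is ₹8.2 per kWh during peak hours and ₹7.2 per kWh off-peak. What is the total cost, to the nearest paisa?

₹351.42

Peak energy = 0.34 kW × 4 h × 19 = 25.84 kWh
Off-peak energy = 0.34 kW × 3 h × 19 = 19.38 kWh
Cost = 25.84 × ₹8.2 + 19.38 × ₹7.2 = ₹211.888 + ₹139.536 = ₹351.42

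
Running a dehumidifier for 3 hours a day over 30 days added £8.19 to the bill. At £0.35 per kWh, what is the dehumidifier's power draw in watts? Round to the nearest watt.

260 W

Energy = £8.19 ÷ £0.35/kWh = 23.4 kWh
Runtime = 3 h/day × 30 days = 90 h
Power = 23.4 kWh ÷ 90 h = 0.26 kW = 260 W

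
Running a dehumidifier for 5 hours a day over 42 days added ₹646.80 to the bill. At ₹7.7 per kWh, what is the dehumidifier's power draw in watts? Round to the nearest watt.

400 W

Energy = ₹646.80 ÷ ₹7.7/kWh = 84 kWh
Runtime = 5 h/day × 42 days = 210 h
Power = 84 kWh ÷ 210 h = 0.4 kW = 400 W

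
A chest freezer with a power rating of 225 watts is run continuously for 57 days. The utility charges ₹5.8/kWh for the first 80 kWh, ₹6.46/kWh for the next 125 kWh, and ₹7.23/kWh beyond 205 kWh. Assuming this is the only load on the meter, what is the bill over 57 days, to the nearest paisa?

Runtime = 24 h × 57 = 1368 h
Energy = 0.225 kW × 1368 h = 307.8 kWh
Tier 1 (0–80 kWh): 80 × ₹5.8 = ₹464
Tier 2 (80–205 kWh): 125 × ₹6.46 = ₹807.5
Above 205 kWh: 102.8 × ₹7.23 = ₹743.244
Bill = ₹2014.74

₹2014.74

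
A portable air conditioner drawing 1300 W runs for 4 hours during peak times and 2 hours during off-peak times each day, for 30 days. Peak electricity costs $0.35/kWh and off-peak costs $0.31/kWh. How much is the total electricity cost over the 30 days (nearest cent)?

$78.78

Peak energy = 1.3 kW × 4 h × 30 = 156 kWh
Off-peak energy = 1.3 kW × 2 h × 30 = 78 kWh
Cost = 156 × $0.35 + 78 × $0.31 = $54.6 + $24.18 = $78.78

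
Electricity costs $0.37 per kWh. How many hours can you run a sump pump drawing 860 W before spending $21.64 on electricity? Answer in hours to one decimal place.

Energy available = $21.64 ÷ $0.37/kWh = 58.4865 kWh
Hours = 58.4865 kWh ÷ 0.86 kW = 68.0 h

68.0 h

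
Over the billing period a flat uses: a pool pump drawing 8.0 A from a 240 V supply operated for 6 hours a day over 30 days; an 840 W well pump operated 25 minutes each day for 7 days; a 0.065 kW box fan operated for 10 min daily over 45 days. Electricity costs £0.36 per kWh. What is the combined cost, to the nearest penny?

pool pump: Power = 8.0 A × 240 V = 1920 W = 1.92 kW
pool pump: Runtime = 6 h/day × 30 days = 180 h
pool pump: 1.92 kW × 180 h = 345.6 kWh
well pump: Runtime = 25 min × 7 = 175 min = 2.916666… h
well pump: 0.84 kW × 2.916666… h = 2.45 kWh
box fan: Runtime = 10 min × 45 = 450 min = 7.5 h
box fan: 0.065 kW × 7.5 h = 0.4875 kWh
Total energy = 348.5375 kWh
Cost = 348.5375 × £0.36 = £125.47

£125.47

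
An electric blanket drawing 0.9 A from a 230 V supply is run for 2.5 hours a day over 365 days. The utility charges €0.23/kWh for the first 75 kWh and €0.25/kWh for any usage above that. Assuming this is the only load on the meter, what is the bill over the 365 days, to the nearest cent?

€45.72

Power = 0.9 A × 230 V = 207 W = 0.207 kW
Runtime = 2.5 h/day × 365 days = 912.5 h
Energy = 0.207 kW × 912.5 h = 188.8875 kWh
Tier 1 (0–75 kWh): 75 × €0.23 = €17.25
Above 75 kWh: 113.8875 × €0.25 = €28.471875
Bill = €45.72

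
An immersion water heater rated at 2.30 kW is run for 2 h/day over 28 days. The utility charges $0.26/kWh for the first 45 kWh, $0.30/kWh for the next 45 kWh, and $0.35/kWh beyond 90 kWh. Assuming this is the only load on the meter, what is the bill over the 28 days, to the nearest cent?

$38.78

Runtime = 2 h/day × 28 days = 56 h
Energy = 2.3 kW × 56 h = 128.8 kWh
Tier 1 (0–45 kWh): 45 × $0.26 = $11.7
Tier 2 (45–90 kWh): 45 × $0.30 = $13.5
Above 90 kWh: 38.8 × $0.35 = $13.58
Bill = $38.78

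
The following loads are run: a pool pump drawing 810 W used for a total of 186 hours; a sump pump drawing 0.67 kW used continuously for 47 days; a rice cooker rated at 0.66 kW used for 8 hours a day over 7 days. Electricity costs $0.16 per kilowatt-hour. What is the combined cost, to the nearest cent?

$150.94

pool pump: 0.81 kW × 186 h = 150.66 kWh
sump pump: Runtime = 24 h × 47 = 1128 h
sump pump: 0.67 kW × 1128 h = 755.76 kWh
rice cooker: Runtime = 8 h/day × 7 days = 56 h
rice cooker: 0.66 kW × 56 h = 36.96 kWh
Total energy = 943.38 kWh
Cost = 943.38 × $0.16 = $150.94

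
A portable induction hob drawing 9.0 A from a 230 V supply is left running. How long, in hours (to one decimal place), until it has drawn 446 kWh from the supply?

215.5 h

Power = 9.0 A × 230 V = 2070 W = 2.07 kW
Hours = 446 kWh ÷ 2.07 kW = 215.5 h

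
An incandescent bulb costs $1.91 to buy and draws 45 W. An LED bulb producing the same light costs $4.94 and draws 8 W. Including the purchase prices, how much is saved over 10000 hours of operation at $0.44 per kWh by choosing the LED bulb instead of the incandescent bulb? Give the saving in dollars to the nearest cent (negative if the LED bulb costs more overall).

$159.77

incandescent bulb: $1.91 + (45/1000) kW × 10000 h × $0.44 = $1.91 + $198 = $199.91
LED bulb: $4.94 + (8/1000) kW × 10000 h × $0.44 = $4.94 + $35.2 = $40.14
Saving = $199.91 − $40.14 = $159.77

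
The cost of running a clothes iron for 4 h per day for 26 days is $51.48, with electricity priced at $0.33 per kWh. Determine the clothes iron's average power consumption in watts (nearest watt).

Energy = $51.48 ÷ $0.33/kWh = 156 kWh
Runtime = 4 h/day × 26 days = 104 h
Power = 156 kWh ÷ 104 h = 1.5 kW = 1500 W

1500 W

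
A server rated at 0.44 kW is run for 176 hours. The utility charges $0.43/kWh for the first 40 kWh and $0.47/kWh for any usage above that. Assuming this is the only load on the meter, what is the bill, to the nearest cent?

$34.80

Energy = 0.44 kW × 176 h = 77.44 kWh
Tier 1 (0–40 kWh): 40 × $0.43 = $17.2
Above 40 kWh: 37.44 × $0.47 = $17.5968
Bill = $34.80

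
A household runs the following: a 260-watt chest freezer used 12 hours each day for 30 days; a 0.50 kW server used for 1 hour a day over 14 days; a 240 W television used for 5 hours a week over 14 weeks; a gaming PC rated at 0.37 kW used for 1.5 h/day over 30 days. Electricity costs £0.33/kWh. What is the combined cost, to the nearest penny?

£44.24

chest freezer: Runtime = 12 h/day × 30 days = 360 h
chest freezer: 0.26 kW × 360 h = 93.6 kWh
server: Runtime = 1 h/day × 14 days = 14 h
server: 0.5 kW × 14 h = 7 kWh
television: Runtime = 5 h/week × 14 weeks = 70 h
television: 0.24 kW × 70 h = 16.8 kWh
gaming PC: Runtime = 1.5 h/day × 30 days = 45 h
gaming PC: 0.37 kW × 45 h = 16.65 kWh
Total energy = 134.05 kWh
Cost = 134.05 × £0.33 = £44.24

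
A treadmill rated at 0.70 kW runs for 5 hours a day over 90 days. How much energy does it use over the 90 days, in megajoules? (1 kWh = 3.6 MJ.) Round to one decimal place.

1134.0 MJ

Runtime = 5 h/day × 90 days = 450 h
Energy = 0.7 kW × 450 h = 315 kWh
= 315 × 3.6 MJ = 1134.0 MJ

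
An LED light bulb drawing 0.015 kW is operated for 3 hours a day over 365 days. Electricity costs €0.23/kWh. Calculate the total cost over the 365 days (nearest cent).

Runtime = 3 h/day × 365 days = 1095 h
Energy = 0.015 kW × 1095 h = 16.425 kWh
Cost = 16.425 kWh × €0.23/kWh = €3.78

€3.78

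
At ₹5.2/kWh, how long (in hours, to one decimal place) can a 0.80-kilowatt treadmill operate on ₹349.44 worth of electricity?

84.0 h

Energy available = ₹349.44 ÷ ₹5.2/kWh = 67.2 kWh
Hours = 67.2 kWh ÷ 0.8 kW = 84.0 h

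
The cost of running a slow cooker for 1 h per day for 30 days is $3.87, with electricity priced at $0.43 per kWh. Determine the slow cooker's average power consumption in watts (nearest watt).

300 W

Energy = $3.87 ÷ $0.43/kWh = 9 kWh
Runtime = 1 h/day × 30 days = 30 h
Power = 9 kWh ÷ 30 h = 0.3 kW = 300 W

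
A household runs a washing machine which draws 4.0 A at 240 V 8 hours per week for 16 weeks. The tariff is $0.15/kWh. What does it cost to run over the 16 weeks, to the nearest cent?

Power = 4.0 A × 240 V = 960 W = 0.96 kW
Runtime = 8 h/week × 16 weeks = 128 h
Energy = 0.96 kW × 128 h = 122.88 kWh
Cost = 122.88 kWh × $0.15/kWh = $18.43

$18.43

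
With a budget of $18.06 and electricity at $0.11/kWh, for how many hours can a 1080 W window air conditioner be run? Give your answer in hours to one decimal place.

152.0 h

Energy available = $18.06 ÷ $0.11/kWh = 164.1818 kWh
Hours = 164.1818 kWh ÷ 1.08 kW = 152.0 h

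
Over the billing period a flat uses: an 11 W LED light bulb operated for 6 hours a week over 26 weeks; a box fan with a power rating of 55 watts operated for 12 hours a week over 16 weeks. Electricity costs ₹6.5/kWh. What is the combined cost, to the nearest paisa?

LED light bulb: Runtime = 6 h/week × 26 weeks = 156 h
LED light bulb: 0.011 kW × 156 h = 1.716 kWh
box fan: Runtime = 12 h/week × 16 weeks = 192 h
box fan: 0.055 kW × 192 h = 10.56 kWh
Total energy = 12.276 kWh
Cost = 12.276 × ₹6.5 = ₹79.79

₹79.79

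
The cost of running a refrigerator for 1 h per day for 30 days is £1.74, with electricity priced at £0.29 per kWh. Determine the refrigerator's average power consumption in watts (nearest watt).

200 W

Energy = £1.74 ÷ £0.29/kWh = 6 kWh
Runtime = 1 h/day × 30 days = 30 h
Power = 6 kWh ÷ 30 h = 0.2 kW = 200 W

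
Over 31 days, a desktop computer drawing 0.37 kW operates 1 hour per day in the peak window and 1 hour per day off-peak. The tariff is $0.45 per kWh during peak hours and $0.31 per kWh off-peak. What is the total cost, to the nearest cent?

Peak energy = 0.37 kW × 1 h × 31 = 11.47 kWh
Off-peak energy = 0.37 kW × 1 h × 31 = 11.47 kWh
Cost = 11.47 × $0.45 + 11.47 × $0.31 = $5.1615 + $3.5557 = $8.72

$8.72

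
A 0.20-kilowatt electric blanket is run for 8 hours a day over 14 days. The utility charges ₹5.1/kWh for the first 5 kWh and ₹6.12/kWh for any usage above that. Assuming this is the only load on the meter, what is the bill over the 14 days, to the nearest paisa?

₹131.99

Runtime = 8 h/day × 14 days = 112 h
Energy = 0.2 kW × 112 h = 22.4 kWh
Tier 1 (0–5 kWh): 5 × ₹5.1 = ₹25.5
Above 5 kWh: 17.4 × ₹6.12 = ₹106.488
Bill = ₹131.99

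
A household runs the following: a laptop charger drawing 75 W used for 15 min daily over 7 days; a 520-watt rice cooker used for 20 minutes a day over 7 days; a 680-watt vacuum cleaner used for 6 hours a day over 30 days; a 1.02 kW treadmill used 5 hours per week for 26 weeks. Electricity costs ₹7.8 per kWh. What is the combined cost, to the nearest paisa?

₹1999.49

laptop charger: Runtime = 15 min × 7 = 105 min = 1.75 h
laptop charger: 0.075 kW × 1.75 h = 0.13125 kWh
rice cooker: Runtime = 20 min × 7 = 140 min = 2.333333… h
rice cooker: 0.52 kW × 2.333333… h = 1.213333… kWh
vacuum cleaner: Runtime = 6 h/day × 30 days = 180 h
vacuum cleaner: 0.68 kW × 180 h = 122.4 kWh
treadmill: Runtime = 5 h/week × 26 weeks = 130 h
treadmill: 1.02 kW × 130 h = 132.6 kWh
Total energy = 256.344583… kWh
Cost = 256.344583… × ₹7.8 = ₹1999.49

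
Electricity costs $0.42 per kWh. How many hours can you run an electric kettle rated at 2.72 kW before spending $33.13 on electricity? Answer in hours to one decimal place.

Energy available = $33.13 ÷ $0.42/kWh = 78.881 kWh
Hours = 78.881 kWh ÷ 2.72 kW = 29.0 h

29.0 h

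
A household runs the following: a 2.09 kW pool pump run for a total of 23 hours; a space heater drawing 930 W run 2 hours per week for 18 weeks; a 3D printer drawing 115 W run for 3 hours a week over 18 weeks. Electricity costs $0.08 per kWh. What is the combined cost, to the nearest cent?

pool pump: 2.09 kW × 23 h = 48.07 kWh
space heater: Runtime = 2 h/week × 18 weeks = 36 h
space heater: 0.93 kW × 36 h = 33.48 kWh
3D printer: Runtime = 3 h/week × 18 weeks = 54 h
3D printer: 0.115 kW × 54 h = 6.21 kWh
Total energy = 87.76 kWh
Cost = 87.76 × $0.08 = $7.02

$7.02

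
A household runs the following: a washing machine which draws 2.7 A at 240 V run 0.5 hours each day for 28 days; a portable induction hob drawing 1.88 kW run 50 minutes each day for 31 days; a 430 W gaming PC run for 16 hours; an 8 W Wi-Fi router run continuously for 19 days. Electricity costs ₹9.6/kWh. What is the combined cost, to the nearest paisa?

₹654.40

washing machine: Power = 2.7 A × 240 V = 648 W = 0.648 kW
washing machine: Runtime = 0.5 h/day × 28 days = 14 h
washing machine: 0.648 kW × 14 h = 9.072 kWh
portable induction hob: Runtime = 50 min × 31 = 1550 min = 25.833333… h
portable induction hob: 1.88 kW × 25.833333… h = 48.566666… kWh
gaming PC: 0.43 kW × 16 h = 6.88 kWh
Wi-Fi router: Runtime = 24 h × 19 = 456 h
Wi-Fi router: 0.008 kW × 456 h = 3.648 kWh
Total energy = 68.166666… kWh
Cost = 68.166666… × ₹9.6 = ₹654.40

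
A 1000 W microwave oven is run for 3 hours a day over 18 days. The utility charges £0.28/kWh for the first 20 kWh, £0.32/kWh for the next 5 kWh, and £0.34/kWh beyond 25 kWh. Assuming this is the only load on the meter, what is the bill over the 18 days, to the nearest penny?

£17.06

Runtime = 3 h/day × 18 days = 54 h
Energy = 1 kW × 54 h = 54 kWh
Tier 1 (0–20 kWh): 20 × £0.28 = £5.6
Tier 2 (20–25 kWh): 5 × £0.32 = £1.6
Above 25 kWh: 29 × £0.34 = £9.86
Bill = £17.06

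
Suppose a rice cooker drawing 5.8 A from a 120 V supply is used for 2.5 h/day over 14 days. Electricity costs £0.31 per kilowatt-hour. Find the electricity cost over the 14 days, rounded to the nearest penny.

Power = 5.8 A × 120 V = 696 W = 0.696 kW
Runtime = 2.5 h/day × 14 days = 35 h
Energy = 0.696 kW × 35 h = 24.36 kWh
Cost = 24.36 kWh × £0.31/kWh = £7.55

£7.55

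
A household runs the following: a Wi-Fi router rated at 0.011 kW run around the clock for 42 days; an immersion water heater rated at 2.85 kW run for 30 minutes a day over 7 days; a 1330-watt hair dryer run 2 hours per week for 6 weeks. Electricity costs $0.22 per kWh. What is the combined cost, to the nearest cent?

Wi-Fi router: Runtime = 24 h × 42 = 1008 h
Wi-Fi router: 0.011 kW × 1008 h = 11.088 kWh
immersion water heater: Runtime = 30 min × 7 = 210 min = 3.5 h
immersion water heater: 2.85 kW × 3.5 h = 9.975 kWh
hair dryer: Runtime = 2 h/week × 6 weeks = 12 h
hair dryer: 1.33 kW × 12 h = 15.96 kWh
Total energy = 37.023 kWh
Cost = 37.023 × $0.22 = $8.15

$8.15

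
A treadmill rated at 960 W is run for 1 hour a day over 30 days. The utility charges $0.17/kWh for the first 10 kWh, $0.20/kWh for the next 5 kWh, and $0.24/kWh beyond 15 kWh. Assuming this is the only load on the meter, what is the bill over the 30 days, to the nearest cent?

$6.01

Runtime = 1 h/day × 30 days = 30 h
Energy = 0.96 kW × 30 h = 28.8 kWh
Tier 1 (0–10 kWh): 10 × $0.17 = $1.7
Tier 2 (10–15 kWh): 5 × $0.20 = $1
Above 15 kWh: 13.8 × $0.24 = $3.312
Bill = $6.01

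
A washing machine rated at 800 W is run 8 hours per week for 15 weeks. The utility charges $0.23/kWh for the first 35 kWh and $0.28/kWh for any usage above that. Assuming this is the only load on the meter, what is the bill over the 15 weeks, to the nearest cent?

Runtime = 8 h/week × 15 weeks = 120 h
Energy = 0.8 kW × 120 h = 96 kWh
Tier 1 (0–35 kWh): 35 × $0.23 = $8.05
Above 35 kWh: 61 × $0.28 = $17.08
Bill = $25.13

$25.13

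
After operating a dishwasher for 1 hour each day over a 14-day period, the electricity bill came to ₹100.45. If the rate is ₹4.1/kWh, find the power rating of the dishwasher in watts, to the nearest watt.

1750 W

Energy = ₹100.45 ÷ ₹4.1/kWh = 24.5 kWh
Runtime = 1 h/day × 14 days = 14 h
Power = 24.5 kWh ÷ 14 h = 1.75 kW = 1750 W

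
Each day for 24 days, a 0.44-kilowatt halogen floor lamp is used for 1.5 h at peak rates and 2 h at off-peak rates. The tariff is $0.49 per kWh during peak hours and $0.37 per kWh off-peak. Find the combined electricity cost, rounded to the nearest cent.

Peak energy = 0.44 kW × 1.5 h × 24 = 15.84 kWh
Off-peak energy = 0.44 kW × 2 h × 24 = 21.12 kWh
Cost = 15.84 × $0.49 + 21.12 × $0.37 = $7.7616 + $7.8144 = $15.58

$15.58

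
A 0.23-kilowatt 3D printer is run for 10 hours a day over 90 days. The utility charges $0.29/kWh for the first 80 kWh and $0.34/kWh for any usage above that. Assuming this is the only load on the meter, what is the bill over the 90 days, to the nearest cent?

Runtime = 10 h/day × 90 days = 900 h
Energy = 0.23 kW × 900 h = 207 kWh
Tier 1 (0–80 kWh): 80 × $0.29 = $23.2
Above 80 kWh: 127 × $0.34 = $43.18
Bill = $66.38

$66.38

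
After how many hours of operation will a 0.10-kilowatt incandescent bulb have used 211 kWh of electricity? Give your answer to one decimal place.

2110.0 h

Hours = 211 kWh ÷ 0.1 kW = 2110.0 h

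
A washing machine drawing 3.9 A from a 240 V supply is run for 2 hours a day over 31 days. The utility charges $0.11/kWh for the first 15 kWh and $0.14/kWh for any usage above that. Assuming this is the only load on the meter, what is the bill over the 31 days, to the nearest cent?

$7.67

Power = 3.9 A × 240 V = 936 W = 0.936 kW
Runtime = 2 h/day × 31 days = 62 h
Energy = 0.936 kW × 62 h = 58.032 kWh
Tier 1 (0–15 kWh): 15 × $0.11 = $1.65
Above 15 kWh: 43.032 × $0.14 = $6.02448
Bill = $7.67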